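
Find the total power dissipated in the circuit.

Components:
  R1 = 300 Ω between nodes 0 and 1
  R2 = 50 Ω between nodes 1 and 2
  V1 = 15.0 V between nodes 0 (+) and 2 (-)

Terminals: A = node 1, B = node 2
Nodal analysis, taking node 2 as the 0 V reference.
Source V1 fixes V_0 = 15 V.
KCL at each unknown node (sum of currents leaving = 0; resistances in Ω):
  Node 1: (V_1 - 15)/300 + (V_1 - 0)/50 = 0
Collecting terms: 0.02333 × V_1 = 0.05  =>  V_1 = 2.143 V
Power in each resistor, P = (ΔV)²/R:
  P_R1 = (15 - 2.143)²/300 = 0.551 W
  P_R2 = (2.143 - 0)²/50 = 0.09184 W
P_total = P_R1 + P_R2 = 0.6429 W

Final answer: 0.6429 W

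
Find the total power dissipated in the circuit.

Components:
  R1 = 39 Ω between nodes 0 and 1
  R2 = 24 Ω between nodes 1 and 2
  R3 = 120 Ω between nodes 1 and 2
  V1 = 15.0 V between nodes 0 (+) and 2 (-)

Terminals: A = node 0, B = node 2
Nodal analysis, taking node 2 as the 0 V reference.
Source V1 fixes V_0 = 15 V.
KCL at each unknown node (sum of currents leaving = 0; resistances in Ω):
  Node 1: (V_1 - 15)/39 + (V_1 - 0)/24 + (V_1 - 0)/120 = 0
Collecting terms: 0.07564 × V_1 = 0.3846  =>  V_1 = 5.085 V
Power in each resistor, P = (ΔV)²/R:
  P_R1 = (15 - 5.085)²/39 = 2.521 W
  P_R2 = (5.085 - 0)²/24 = 1.077 W
  P_R3 = (5.085 - 0)²/120 = 0.2155 W
P_total = P_R1 + P_R2 + P_R3 = 3.814 W

Final answer: 3.814 W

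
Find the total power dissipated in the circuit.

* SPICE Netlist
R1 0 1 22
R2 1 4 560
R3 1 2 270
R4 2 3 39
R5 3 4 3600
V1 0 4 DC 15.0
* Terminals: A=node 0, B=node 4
Nodal analysis, taking node 4 as the 0 V reference.
Source V1 fixes V_0 = 15 V.
KCL at each unknown node (sum of currents leaving = 0; resistances in Ω):
  Node 1: (V_1 - 15)/22 + (V_1 - 0)/560 + (V_1 - V_2)/270 = 0
  Node 2: (V_2 - V_1)/270 + (V_2 - V_3)/39 = 0
  Node 3: (V_3 - V_2)/39 + (V_3 - 0)/3600 = 0
Collecting terms (coefficients in siemens):
  0.05094·V_1 - 0.003704·V_2 = 0.6818
  0.02934·V_2 - 0.003704·V_1 - 0.02564·V_3 = 0
  0.02592·V_3 - 0.02564·V_2 = 0
Solving these 3 simultaneous equations (Gaussian elimination) gives:
  V_1 = 14.36 V, V_2 = 13.36 V, V_3 = 13.22 V
Power in each resistor, P = (ΔV)²/R:
  P_R1 = (15 - 14.36)²/22 = 0.0189 W
  P_R2 = (14.36 - 0)²/560 = 0.368 W
  P_R3 = (14.36 - 13.36)²/270 = 0.003641 W
  P_R4 = (13.36 - 13.22)²/39 = 0.000526 W
  P_R5 = (13.22 - 0)²/3600 = 0.04855 W
P_total = P_R1 + P_R2 + P_R3 + P_R4 + P_R5 = 0.4396 W

Final answer: 0.4396 W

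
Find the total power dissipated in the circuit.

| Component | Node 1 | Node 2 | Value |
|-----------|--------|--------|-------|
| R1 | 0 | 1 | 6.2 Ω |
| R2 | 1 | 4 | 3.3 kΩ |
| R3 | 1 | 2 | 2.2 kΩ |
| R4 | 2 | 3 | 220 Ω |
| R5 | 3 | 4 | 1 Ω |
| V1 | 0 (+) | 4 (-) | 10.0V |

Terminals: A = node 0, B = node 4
Nodal analysis, taking node 4 as the 0 V reference.
Source V1 fixes V_0 = 10 V.
KCL at each unknown node (sum of currents leaving = 0; resistances in Ω):
  Node 1: (V_1 - 10)/6.2 + (V_1 - 0)/3300 + (V_1 - V_2)/2200 = 0
  Node 2: (V_2 - V_1)/2200 + (V_2 - V_3)/220 = 0
  Node 3: (V_3 - V_2)/220 + (V_3 - 0)/1 = 0
Collecting terms (coefficients in siemens):
  0.162·V_1 - 0.0004545·V_2 = 1.613
  0.005·V_2 - 0.0004545·V_1 - 0.004545·V_3 = 0
  1.005·V_3 - 0.004545·V_2 = 0
Solving these 3 simultaneous equations (Gaussian elimination) gives:
  V_1 = 9.956 V, V_2 = 0.9088 V, V_3 = 0.004112 V
Power in each resistor, P = (ΔV)²/R:
  P_R1 = (10 - 9.956)²/6.2 = 0.0003151 W
  P_R2 = (9.956 - 0)²/3300 = 0.03004 W
  P_R3 = (9.956 - 0.9088)²/2200 = 0.0372 W
  P_R4 = (0.9088 - 0.004112)²/220 = 0.00372 W
  P_R5 = (0.004112 - 0)²/1 = 0.00001691 W
P_total = P_R1 + P_R2 + P_R3 + P_R4 + P_R5 = 0.07129 W

Final answer: 0.07129 W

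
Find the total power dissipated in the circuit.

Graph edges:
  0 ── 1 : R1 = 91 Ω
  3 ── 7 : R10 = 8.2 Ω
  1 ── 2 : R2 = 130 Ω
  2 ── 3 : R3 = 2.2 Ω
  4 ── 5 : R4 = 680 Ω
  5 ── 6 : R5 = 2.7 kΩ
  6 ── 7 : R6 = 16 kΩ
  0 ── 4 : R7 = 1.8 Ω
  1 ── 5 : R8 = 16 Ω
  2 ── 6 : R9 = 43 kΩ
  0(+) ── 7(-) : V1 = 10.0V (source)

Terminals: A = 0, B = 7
Nodal analysis, taking node 7 as the 0 V reference.
Source V1 fixes V_0 = 10 V.
KCL at each unknown node (sum of currents leaving = 0; resistances in Ω):
  Node 1: (V_1 - 10)/91 + (V_1 - V_2)/130 + (V_1 - V_5)/16 = 0
  Node 2: (V_2 - V_1)/130 + (V_2 - V_3)/2.2 + (V_2 - V_6)/43000 = 0
  Node 3: (V_3 - V_2)/2.2 + (V_3 - 0)/8.2 = 0
  Node 4: (V_4 - V_5)/680 + (V_4 - 10)/1.8 = 0
  Node 5: (V_5 - V_4)/680 + (V_5 - V_6)/2700 + (V_5 - V_1)/16 = 0
  Node 6: (V_6 - V_5)/2700 + (V_6 - 0)/16000 + (V_6 - V_2)/43000 = 0
Collecting terms (coefficients in siemens):
  0.08118·V_1 - 0.007692·V_2 - 0.0625·V_5 = 0.1099
  0.4623·V_2 - 0.007692·V_1 - 0.4545·V_3 - 0.00002326·V_6 = 0
  0.5765·V_3 - 0.4545·V_2 = 0
  0.557·V_4 - 0.001471·V_5 = 5.556
  0.06434·V_5 - 0.0625·V_1 - 0.001471·V_4 - 0.0003704·V_6 = 0
  0.0004561·V_6 - 0.00002326·V_2 - 0.0003704·V_5 = 0
Solving these 6 simultaneous equations (Gaussian elimination) gives:
  V_1 = 6.334 V, V_2 = 0.4703 V, V_3 = 0.3708 V, V_4 = 9.991 V
  V_5 = 6.412 V, V_6 = 5.23 V
Power in each resistor, P = (ΔV)²/R:
  P_R1 = (10 - 6.334)²/91 = 0.1477 W
  P_R2 = (6.334 - 0.4703)²/130 = 0.2645 W
  P_R3 = (0.4703 - 0.3708)²/2.2 = 0.004498 W
  P_R4 = (9.991 - 6.412)²/680 = 0.01884 W
  P_R5 = (6.412 - 5.23)²/2700 = 0.000517 W
  P_R6 = (5.23 - 0)²/16000 = 0.00171 W
  P_R7 = (10 - 9.991)²/1.8 = 0.00004986 W
  P_R8 = (6.334 - 6.412)²/16 = 0.0003726 W
  P_R9 = (0.4703 - 5.23)²/43000 = 0.0005269 W
  P_R10 = (0.3708 - 0)²/8.2 = 0.01677 W
P_total = P_R1 + P_R2 + P_R3 + P_R4 + P_R5 + P_R6 + P_R7 + P_R8 + P_R9 + P_R10 = 0.4555 W

Final answer: 0.4555 W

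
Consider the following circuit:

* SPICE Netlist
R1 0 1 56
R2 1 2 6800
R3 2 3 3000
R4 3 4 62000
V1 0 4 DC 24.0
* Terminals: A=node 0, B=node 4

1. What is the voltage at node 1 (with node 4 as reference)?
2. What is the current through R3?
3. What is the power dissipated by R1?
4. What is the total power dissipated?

Nodal analysis, taking node 4 as the 0 V reference.
Source V1 fixes V_0 = 24 V.
KCL at each unknown node (sum of currents leaving = 0; resistances in Ω):
  Node 1: (V_1 - 24)/56 + (V_1 - V_2)/6800 = 0
  Node 2: (V_2 - V_1)/6800 + (V_2 - V_3)/3000 = 0
  Node 3: (V_3 - V_2)/3000 + (V_3 - 0)/62000 = 0
Collecting terms (coefficients in siemens):
  0.018·V_1 - 0.0001471·V_2 = 0.4286
  0.0004804·V_2 - 0.0001471·V_1 - 0.0003333·V_3 = 0
  0.0003495·V_3 - 0.0003333·V_2 = 0
Solving these 3 simultaneous equations (Gaussian elimination) gives:
  V_1 = 23.98 V, V_2 = 21.71 V, V_3 = 20.71 V
Part 1:
  Read off the nodal solution: V_1 = 23.98 V
Part 2:
  I_R3 = (V_2 - V_3)/R3 = (21.71 - 20.71)/3000 = 0.000334 A
  Magnitude: I_R3 = 0.000334 A
Part 3:
  I_R1 = (V_0 - V_1)/R1 = (24 - 23.98)/56 = 0.000334 A
  P_R1 = I_R1² × R1 = (0.000334)² × 56 = 0.000006247 W
Part 4:
  Power in each resistor, P = (ΔV)²/R:
    P_R1 = (24 - 23.98)²/56 = 0.000006247 W
    P_R2 = (23.98 - 21.71)²/6800 = 0.0007586 W
    P_R3 = (21.71 - 20.71)²/3000 = 0.0003347 W
    P_R4 = (20.71 - 0)²/62000 = 0.006917 W
  P_total = P_R1 + P_R2 + P_R3 + P_R4 = 0.008016 W

Final answers:
1. V_1 = 23.98 V
2. I_R3 = 0.000334 A
3. P_R1 = 6.247e-06 W
4. P_total = 0.008016 W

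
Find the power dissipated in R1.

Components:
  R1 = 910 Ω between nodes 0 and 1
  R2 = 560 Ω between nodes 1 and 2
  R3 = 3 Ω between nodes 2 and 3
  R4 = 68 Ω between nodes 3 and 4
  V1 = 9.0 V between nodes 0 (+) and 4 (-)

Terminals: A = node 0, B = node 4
Nodal analysis, taking node 4 as the 0 V reference.
Source V1 fixes V_0 = 9 V.
KCL at each unknown node (sum of currents leaving = 0; resistances in Ω):
  Node 1: (V_1 - 9)/910 + (V_1 - V_2)/560 = 0
  Node 2: (V_2 - V_1)/560 + (V_2 - V_3)/3 = 0
  Node 3: (V_3 - V_2)/3 + (V_3 - 0)/68 = 0
Collecting terms (coefficients in siemens):
  0.002885·V_1 - 0.001786·V_2 = 0.00989
  0.3351·V_2 - 0.001786·V_1 - 0.3333·V_3 = 0
  0.348·V_3 - 0.3333·V_2 = 0
Solving these 3 simultaneous equations (Gaussian elimination) gives:
  V_1 = 3.685 V, V_2 = 0.4147 V, V_3 = 0.3971 V
I_R1 = (V_0 - V_1)/R1 = (9 - 3.685)/910 = 0.00584 A
P_R1 = I_R1² × R1 = (0.00584)² × 910 = 0.03104 W

Final answer: 0.03104 W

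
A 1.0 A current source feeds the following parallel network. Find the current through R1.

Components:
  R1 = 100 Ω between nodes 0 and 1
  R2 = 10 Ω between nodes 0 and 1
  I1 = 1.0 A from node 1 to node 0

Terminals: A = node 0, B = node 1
All resistors sit directly between nodes 0 and 1, so they are in parallel and share one voltage V; the full source current 1 A splits among them.
1/R_par = 1/100 + 1/10 = 0.11 S  =>  R_par = 9.091 Ω
V = I × R_par = 1 × 9.091 = 9.091 V
I_R1 = V/R1 = 9.091/100 = 0.09091 A

Final answer: 0.09091 A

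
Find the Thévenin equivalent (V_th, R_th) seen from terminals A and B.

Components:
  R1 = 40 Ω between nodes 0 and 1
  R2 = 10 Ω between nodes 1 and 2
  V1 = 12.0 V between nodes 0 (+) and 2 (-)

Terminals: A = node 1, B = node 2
Step 1 — V_th is the open-circuit voltage V_A - V_B (nothing connected across the terminals).
Nodal analysis, taking node 2 as the 0 V reference.
Source V1 fixes V_0 = 12 V.
KCL at each unknown node (sum of currents leaving = 0; resistances in Ω):
  Node 1: (V_1 - 12)/40 + (V_1 - 0)/10 = 0
Collecting terms: 0.125 × V_1 = 0.3  =>  V_1 = 2.4 V
V_th = V_1 - V_2 = 2.4 - 0 = 2.4 V
Step 2 — R_th: zero the source — replace V1 by a short circuit (node 2 merges into node 0) — and find the resistance seen between A (node 1) and B (node 0).
Reduce the network between node 1 (A) and node 0 (B) by series/parallel combination:
  Rp1 = R1 ‖ R2 (parallel, both between nodes 0 and 1) = 1/(1/40 + 1/10) = 8 Ω
R_th = 8 Ω

Final answer: V_th = 2.4 V, R_th = 8 Ω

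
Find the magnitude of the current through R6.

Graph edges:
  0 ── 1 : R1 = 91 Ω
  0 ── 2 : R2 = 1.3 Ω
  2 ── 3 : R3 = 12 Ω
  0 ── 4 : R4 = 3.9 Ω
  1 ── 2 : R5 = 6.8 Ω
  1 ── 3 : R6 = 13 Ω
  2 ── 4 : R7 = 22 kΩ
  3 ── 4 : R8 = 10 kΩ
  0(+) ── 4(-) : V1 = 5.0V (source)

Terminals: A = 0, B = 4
Nodal analysis, taking node 4 as the 0 V reference.
Source V1 fixes V_0 = 5 V.
KCL at each unknown node (sum of currents leaving = 0; resistances in Ω):
  Node 1: (V_1 - 5)/91 + (V_1 - V_2)/6.8 + (V_1 - V_3)/13 = 0
  Node 2: (V_2 - 5)/1.3 + (V_2 - V_3)/12 + (V_2 - V_1)/6.8 + (V_2 - 0)/22000 = 0
  Node 3: (V_3 - V_2)/12 + (V_3 - V_1)/13 + (V_3 - 0)/10000 = 0
Collecting terms (coefficients in siemens):
  0.235·V_1 - 0.1471·V_2 - 0.07692·V_3 = 0.05495
  0.9997·V_2 - 0.1471·V_1 - 0.08333·V_3 = 3.846
  0.1604·V_3 - 0.07692·V_1 - 0.08333·V_2 = 0
Solving these 3 simultaneous equations (Gaussian elimination) gives:
  V_1 = 4.998 V, V_2 = 4.999 V, V_3 = 4.995 V
I_R6 = (V_1 - V_3)/R6 = (4.998 - 4.995)/13 = 0.0001934 A
|I_R6| = 0.0001934 A

Final answer: |I_R6| = 0.0001934 A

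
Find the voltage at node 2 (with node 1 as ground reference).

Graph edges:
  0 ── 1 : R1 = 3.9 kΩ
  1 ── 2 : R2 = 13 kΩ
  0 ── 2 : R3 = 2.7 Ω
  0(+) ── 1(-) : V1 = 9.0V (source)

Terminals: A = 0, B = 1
Nodal analysis, taking node 1 as the 0 V reference.
Source V1 fixes V_0 = 9 V.
KCL at each unknown node (sum of currents leaving = 0; resistances in Ω):
  Node 2: (V_2 - 0)/13000 + (V_2 - 9)/2.7 = 0
Collecting terms: 0.3704 × V_2 = 3.333  =>  V_2 = 8.998 V
The requested potential is V_2 = 8.998 V.

Final answer: V_2 = 8.998 V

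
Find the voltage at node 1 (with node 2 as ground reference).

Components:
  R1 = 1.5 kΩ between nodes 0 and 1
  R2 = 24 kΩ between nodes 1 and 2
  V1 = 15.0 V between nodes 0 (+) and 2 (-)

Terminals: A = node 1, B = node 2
Nodal analysis, taking node 2 as the 0 V reference.
Source V1 fixes V_0 = 15 V.
KCL at each unknown node (sum of currents leaving = 0; resistances in Ω):
  Node 1: (V_1 - 15)/1500 + (V_1 - 0)/24000 = 0
Collecting terms: 0.0007083 × V_1 = 0.01  =>  V_1 = 14.12 V
The requested potential is V_1 = 14.12 V.

Final answer: V_1 = 14.12 V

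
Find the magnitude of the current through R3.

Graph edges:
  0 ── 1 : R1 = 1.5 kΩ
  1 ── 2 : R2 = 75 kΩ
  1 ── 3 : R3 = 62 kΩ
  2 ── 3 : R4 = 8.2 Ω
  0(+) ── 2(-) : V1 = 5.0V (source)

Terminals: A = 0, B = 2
Nodal analysis, taking node 2 as the 0 V reference.
Source V1 fixes V_0 = 5 V.
KCL at each unknown node (sum of currents leaving = 0; resistances in Ω):
  Node 1: (V_1 - 5)/1500 + (V_1 - 0)/75000 + (V_1 - V_3)/62000 = 0
  Node 3: (V_3 - V_1)/62000 + (V_3 - 0)/8.2 = 0
Collecting terms (coefficients in siemens):
  0.0006961·V_1 - 0.00001613·V_3 = 0.003333
  0.122·V_3 - 0.00001613·V_1 = 0
Determinant D = (0.0006961)(0.122) - (-0.00001613)(-0.00001613) = 0.0000849
V_1 = [(0.003333)(0.122) - (-0.00001613)(0)]/D = 4.788 V
V_3 = [(0.0006961)(0) - (0.003333)(-0.00001613)]/D = 0.0006332 V
I_R3 = (V_1 - V_3)/R3 = (4.788 - 0.0006332)/62000 = 0.00007722 A
|I_R3| = 0.00007722 A

Final answer: |I_R3| = 7.722e-05 A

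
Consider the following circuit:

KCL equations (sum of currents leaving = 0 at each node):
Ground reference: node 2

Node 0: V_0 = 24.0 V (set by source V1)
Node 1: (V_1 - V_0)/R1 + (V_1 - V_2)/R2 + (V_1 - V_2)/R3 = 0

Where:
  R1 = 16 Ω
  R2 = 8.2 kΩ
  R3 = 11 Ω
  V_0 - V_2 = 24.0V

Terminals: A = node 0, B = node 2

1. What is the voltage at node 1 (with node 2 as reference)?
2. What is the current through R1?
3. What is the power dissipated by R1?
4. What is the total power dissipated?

Nodal analysis, taking node 2 as the 0 V reference.
Source V1 fixes V_0 = 24 V.
KCL at each unknown node (sum of currents leaving = 0; resistances in Ω):
  Node 1: (V_1 - 24)/16 + (V_1 - 0)/8200 + (V_1 - 0)/11 = 0
Collecting terms: 0.1535 × V_1 = 1.5  =>  V_1 = 9.77 V
Part 1:
  Read off the nodal solution: V_1 = 9.77 V
Part 2:
  I_R1 = (V_0 - V_1)/R1 = (24 - 9.77)/16 = 0.8894 A
  Magnitude: I_R1 = 0.8894 A
Part 3:
  I_R1 = (V_0 - V_1)/R1 = (24 - 9.77)/16 = 0.8894 A
  P_R1 = I_R1² × R1 = (0.8894)² × 16 = 12.66 W
Part 4:
  Power in each resistor, P = (ΔV)²/R:
    P_R1 = (24 - 9.77)²/16 = 12.66 W
    P_R2 = (9.77 - 0)²/8200 = 0.01164 W
    P_R3 = (9.77 - 0)²/11 = 8.678 W
  P_total = P_R1 + P_R2 + P_R3 = 21.34 W

Final answers:
1. V_1 = 9.77 V
2. I_R1 = 0.8894 A
3. P_R1 = 12.66 W
4. P_total = 21.34 W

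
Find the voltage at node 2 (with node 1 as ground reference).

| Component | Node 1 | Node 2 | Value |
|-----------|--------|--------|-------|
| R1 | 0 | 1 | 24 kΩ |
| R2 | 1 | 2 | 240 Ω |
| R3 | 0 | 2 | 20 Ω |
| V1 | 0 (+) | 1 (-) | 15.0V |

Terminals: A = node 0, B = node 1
Nodal analysis, taking node 1 as the 0 V reference.
Source V1 fixes V_0 = 15 V.
KCL at each unknown node (sum of currents leaving = 0; resistances in Ω):
  Node 2: (V_2 - 0)/240 + (V_2 - 15)/20 = 0
Collecting terms: 0.05417 × V_2 = 0.75  =>  V_2 = 13.85 V
The requested potential is V_2 = 13.85 V.

Final answer: V_2 = 13.85 V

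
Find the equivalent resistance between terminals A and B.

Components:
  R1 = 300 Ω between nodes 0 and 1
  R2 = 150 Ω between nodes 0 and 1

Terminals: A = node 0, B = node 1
Reduce the network between node 0 (A) and node 1 (B) by series/parallel combination:
  Rp1 = R1 ‖ R2 (parallel, both between nodes 0 and 1) = 1/(1/300 + 1/150) = 100 Ω
R_eq = 100 Ω

Final answer: 100 Ω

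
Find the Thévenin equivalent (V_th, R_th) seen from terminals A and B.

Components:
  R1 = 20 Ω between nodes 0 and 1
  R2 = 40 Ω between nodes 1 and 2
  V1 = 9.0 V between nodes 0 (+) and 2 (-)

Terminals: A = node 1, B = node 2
Step 1 — V_th is the open-circuit voltage V_A - V_B (nothing connected across the terminals).
Nodal analysis, taking node 2 as the 0 V reference.
Source V1 fixes V_0 = 9 V.
KCL at each unknown node (sum of currents leaving = 0; resistances in Ω):
  Node 1: (V_1 - 9)/20 + (V_1 - 0)/40 = 0
Collecting terms: 0.075 × V_1 = 0.45  =>  V_1 = 6 V
V_th = V_1 - V_2 = 6 - 0 = 6 V
Step 2 — R_th: zero the source — replace V1 by a short circuit (node 2 merges into node 0) — and find the resistance seen between A (node 1) and B (node 0).
Reduce the network between node 1 (A) and node 0 (B) by series/parallel combination:
  Rp1 = R1 ‖ R2 (parallel, both between nodes 0 and 1) = 1/(1/20 + 1/40) = 13.33 Ω
R_th = 13.33 Ω

Final answer: V_th = 6 V, R_th = 13.33 Ω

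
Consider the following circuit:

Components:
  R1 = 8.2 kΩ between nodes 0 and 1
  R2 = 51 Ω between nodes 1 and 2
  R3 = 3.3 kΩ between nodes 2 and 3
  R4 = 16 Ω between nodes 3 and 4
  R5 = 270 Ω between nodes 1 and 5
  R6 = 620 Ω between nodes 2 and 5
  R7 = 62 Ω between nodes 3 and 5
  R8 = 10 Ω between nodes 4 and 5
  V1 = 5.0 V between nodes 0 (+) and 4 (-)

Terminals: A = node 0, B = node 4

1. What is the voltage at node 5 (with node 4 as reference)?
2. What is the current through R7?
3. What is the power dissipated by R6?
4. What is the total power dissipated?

Nodal analysis, taking node 4 as the 0 V reference.
Source V1 fixes V_0 = 5 V.
KCL at each unknown node (sum of currents leaving = 0; resistances in Ω):
  Node 1: (V_1 - 5)/8200 + (V_1 - V_2)/51 + (V_1 - V_5)/270 = 0
  Node 2: (V_2 - V_1)/51 + (V_2 - V_3)/3300 + (V_2 - V_5)/620 = 0
  Node 3: (V_3 - V_2)/3300 + (V_3 - 0)/16 + (V_3 - V_5)/62 = 0
  Node 5: (V_5 - V_1)/270 + (V_5 - V_2)/620 + (V_5 - V_3)/62 + (V_5 - 0)/10 = 0
Collecting terms (coefficients in siemens):
  0.02343·V_1 - 0.01961·V_2 - 0.003704·V_5 = 0.0006098
  0.02152·V_2 - 0.01961·V_1 - 0.000303·V_3 - 0.001613·V_5 = 0
  0.07893·V_3 - 0.000303·V_2 - 0.01613·V_5 = 0
  0.1214·V_5 - 0.003704·V_1 - 0.001613·V_2 - 0.01613·V_3 = 0
Solving these 4 simultaneous equations (Gaussian elimination) gives:
  V_1 = 0.1142 V, V_2 = 0.1045 V, V_3 = 0.001435 V, V_5 = 0.005061 V
Part 1:
  Read off the nodal solution: V_5 = 0.005061 V
Part 2:
  I_R7 = (V_3 - V_5)/R7 = (0.001435 - 0.005061)/62 = -0.00005848 A
  Magnitude: I_R7 = 0.00005848 A
Part 3:
  I_R6 = (V_2 - V_5)/R6 = (0.1045 - 0.005061)/620 = 0.0001603 A
  P_R6 = I_R6² × R6 = (0.0001603)² × 620 = 0.00001593 W
Part 4:
  Power in each resistor, P = (ΔV)²/R:
    P_R1 = (5 - 0.1142)²/8200 = 0.002911 W
    P_R2 = (0.1142 - 0.1045)²/51 = 0.000001871 W
    P_R3 = (0.1045 - 0.001435)²/3300 = 0.000003216 W
    P_R4 = (0.001435 - 0)²/16 = 0.0000001287 W
    P_R5 = (0.1142 - 0.005061)²/270 = 0.00004413 W
    P_R6 = (0.1045 - 0.005061)²/620 = 0.00001593 W
    P_R7 = (0.001435 - 0.005061)²/62 = 0.0000002121 W
    P_R8 = (0 - 0.005061)²/10 = 0.000002562 W
  P_total = P_R1 + P_R2 + P_R3 + P_R4 + P_R5 + P_R6 + P_R7 + P_R8 = 0.002979 W

Final answers:
1. V_5 = 0.005061 V
2. I_R7 = 5.848e-05 A
3. P_R6 = 1.593e-05 W
4. P_total = 0.002979 W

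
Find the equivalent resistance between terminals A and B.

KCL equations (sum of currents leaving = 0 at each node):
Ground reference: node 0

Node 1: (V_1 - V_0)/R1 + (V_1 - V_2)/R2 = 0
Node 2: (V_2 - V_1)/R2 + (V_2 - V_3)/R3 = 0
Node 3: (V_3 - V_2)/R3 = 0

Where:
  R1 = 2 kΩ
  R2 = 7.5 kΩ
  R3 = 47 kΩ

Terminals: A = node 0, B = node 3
Reduce the network between node 0 (A) and node 3 (B) by series/parallel combination:
  Rs1 = R1 + R2 (series, joined only at node 1) = 2000 + 7500 = 9500 Ω
  Rs2 = R3 + Rs1 (series, joined only at node 2) = 47000 + 9500 = 56500 Ω
R_eq = 56.5 kΩ

Final answer: 56.5 kΩ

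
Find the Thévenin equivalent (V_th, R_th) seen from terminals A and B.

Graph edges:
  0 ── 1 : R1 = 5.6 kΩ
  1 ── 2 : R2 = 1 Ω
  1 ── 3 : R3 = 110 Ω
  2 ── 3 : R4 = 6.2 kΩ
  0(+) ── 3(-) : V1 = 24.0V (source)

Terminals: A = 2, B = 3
Step 1 — V_th is the open-circuit voltage V_A - V_B (nothing connected across the terminals).
Nodal analysis, taking node 3 as the 0 V reference.
Source V1 fixes V_0 = 24 V.
KCL at each unknown node (sum of currents leaving = 0; resistances in Ω):
  Node 1: (V_1 - 24)/5600 + (V_1 - V_2)/1 + (V_1 - 0)/110 = 0
  Node 2: (V_2 - V_1)/1 + (V_2 - 0)/6200 = 0
Collecting terms (coefficients in siemens):
  1.009·V_1 - 1·V_2 = 0.004286
  1·V_2 - 1·V_1 = 0
Determinant D = (1.009)(1) - (-1)(-1) = 0.009432
V_1 = [(0.004286)(1) - (-1)(0)]/D = 0.4544 V
V_2 = [(1.009)(0) - (0.004286)(-1)]/D = 0.4544 V
V_th = V_2 - V_3 = 0.4544 - 0 = 0.4544 V
Step 2 — R_th: zero the source — replace V1 by a short circuit (node 3 merges into node 0) — and find the resistance seen between A (node 2) and B (node 0).
Reduce the network between node 2 (A) and node 0 (B) by series/parallel combination:
  Rp1 = R1 ‖ R3 (parallel, both between nodes 0 and 1) = 1/(1/5600 + 1/110) = 107.9 Ω
  Rs1 = R2 + Rp1 (series, joined only at node 1) = 1 + 107.9 = 108.9 Ω
  Rp2 = R4 ‖ Rs1 (parallel, both between nodes 0 and 2) = 1/(1/6200 + 1/108.9) = 107 Ω
R_th = 107 Ω

Final answer: V_th = 0.4544 V, R_th = 107 Ω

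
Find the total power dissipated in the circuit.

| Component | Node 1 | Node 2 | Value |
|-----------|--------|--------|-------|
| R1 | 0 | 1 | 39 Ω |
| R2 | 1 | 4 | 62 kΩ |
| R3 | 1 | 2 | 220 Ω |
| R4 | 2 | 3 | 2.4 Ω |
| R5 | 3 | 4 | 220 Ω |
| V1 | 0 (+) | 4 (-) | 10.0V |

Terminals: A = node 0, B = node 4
Nodal analysis, taking node 4 as the 0 V reference.
Source V1 fixes V_0 = 10 V.
KCL at each unknown node (sum of currents leaving = 0; resistances in Ω):
  Node 1: (V_1 - 10)/39 + (V_1 - 0)/62000 + (V_1 - V_2)/220 = 0
  Node 2: (V_2 - V_1)/220 + (V_2 - V_3)/2.4 = 0
  Node 3: (V_3 - V_2)/2.4 + (V_3 - 0)/220 = 0
Collecting terms (coefficients in siemens):
  0.0302·V_1 - 0.004545·V_2 = 0.2564
  0.4212·V_2 - 0.004545·V_1 - 0.4167·V_3 = 0
  0.4212·V_3 - 0.4167·V_2 = 0
Solving these 3 simultaneous equations (Gaussian elimination) gives:
  V_1 = 9.185 V, V_2 = 4.617 V, V_3 = 4.567 V
Power in each resistor, P = (ΔV)²/R:
  P_R1 = (10 - 9.185)²/39 = 0.01705 W
  P_R2 = (9.185 - 0)²/62000 = 0.001361 W
  P_R3 = (9.185 - 4.617)²/220 = 0.09482 W
  P_R4 = (4.617 - 4.567)²/2.4 = 0.001034 W
  P_R5 = (4.567 - 0)²/220 = 0.09482 W
P_total = P_R1 + P_R2 + P_R3 + P_R4 + P_R5 = 0.2091 W

Final answer: 0.2091 W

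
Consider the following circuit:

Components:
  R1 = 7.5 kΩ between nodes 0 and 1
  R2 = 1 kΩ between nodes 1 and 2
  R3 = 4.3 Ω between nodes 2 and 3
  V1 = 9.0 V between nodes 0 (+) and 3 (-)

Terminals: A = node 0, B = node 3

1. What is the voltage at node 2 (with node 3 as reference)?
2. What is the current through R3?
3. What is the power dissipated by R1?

Nodal analysis, taking node 3 as the 0 V reference.
Source V1 fixes V_0 = 9 V.
KCL at each unknown node (sum of currents leaving = 0; resistances in Ω):
  Node 1: (V_1 - 9)/7500 + (V_1 - V_2)/1000 = 0
  Node 2: (V_2 - V_1)/1000 + (V_2 - 0)/4.3 = 0
Collecting terms (coefficients in siemens):
  0.001133·V_1 - 0.001·V_2 = 0.0012
  0.2336·V_2 - 0.001·V_1 = 0
Determinant D = (0.001133)(0.2336) - (-0.001)(-0.001) = 0.0002637
V_1 = [(0.0012)(0.2336) - (-0.001)(0)]/D = 1.063 V
V_2 = [(0.001133)(0) - (0.0012)(-0.001)]/D = 0.004551 V
Part 1:
  Read off the nodal solution: V_2 = 0.004551 V
Part 2:
  I_R3 = (V_2 - V_3)/R3 = (0.004551 - 0)/4.3 = 0.001058 A
  Magnitude: I_R3 = 0.001058 A
Part 3:
  I_R1 = (V_0 - V_1)/R1 = (9 - 1.063)/7500 = 0.001058 A
  P_R1 = I_R1² × R1 = (0.001058)² × 7500 = 0.0084 W

Final answers:
1. V_2 = 0.004551 V
2. I_R3 = 0.001058 A
3. P_R1 = 0.0084 W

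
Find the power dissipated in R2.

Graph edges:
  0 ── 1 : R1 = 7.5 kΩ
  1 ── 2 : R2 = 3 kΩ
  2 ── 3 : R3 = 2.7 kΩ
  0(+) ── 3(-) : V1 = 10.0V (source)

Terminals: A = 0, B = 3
Nodal analysis, taking node 3 as the 0 V reference.
Source V1 fixes V_0 = 10 V.
KCL at each unknown node (sum of currents leaving = 0; resistances in Ω):
  Node 1: (V_1 - 10)/7500 + (V_1 - V_2)/3000 = 0
  Node 2: (V_2 - V_1)/3000 + (V_2 - 0)/2700 = 0
Collecting terms (coefficients in siemens):
  0.0004667·V_1 - 0.0003333·V_2 = 0.001333
  0.0007037·V_2 - 0.0003333·V_1 = 0
Determinant D = (0.0004667)(0.0007037) - (-0.0003333)(-0.0003333) = 0.0000002173
V_1 = [(0.001333)(0.0007037) - (-0.0003333)(0)]/D = 4.318 V
V_2 = [(0.0004667)(0) - (0.001333)(-0.0003333)]/D = 2.045 V
I_R2 = (V_1 - V_2)/R2 = (4.318 - 2.045)/3000 = 0.0007576 A
P_R2 = I_R2² × R2 = (0.0007576)² × 3000 = 0.001722 W

Final answer: 0.001722 W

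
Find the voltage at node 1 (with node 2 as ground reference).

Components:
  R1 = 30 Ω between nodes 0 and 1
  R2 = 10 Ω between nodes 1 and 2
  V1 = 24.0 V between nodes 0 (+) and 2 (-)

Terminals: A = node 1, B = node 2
Nodal analysis, taking node 2 as the 0 V reference.
Source V1 fixes V_0 = 24 V.
KCL at each unknown node (sum of currents leaving = 0; resistances in Ω):
  Node 1: (V_1 - 24)/30 + (V_1 - 0)/10 = 0
Collecting terms: 0.1333 × V_1 = 0.8  =>  V_1 = 6 V
The requested potential is V_1 = 6 V.

Final answer: V_1 = 6 V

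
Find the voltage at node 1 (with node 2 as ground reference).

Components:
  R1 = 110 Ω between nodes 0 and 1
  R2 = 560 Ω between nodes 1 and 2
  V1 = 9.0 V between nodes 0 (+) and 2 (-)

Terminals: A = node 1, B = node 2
Nodal analysis, taking node 2 as the 0 V reference.
Source V1 fixes V_0 = 9 V.
KCL at each unknown node (sum of currents leaving = 0; resistances in Ω):
  Node 1: (V_1 - 9)/110 + (V_1 - 0)/560 = 0
Collecting terms: 0.01088 × V_1 = 0.08182  =>  V_1 = 7.522 V
The requested potential is V_1 = 7.522 V.

Final answer: V_1 = 7.522 V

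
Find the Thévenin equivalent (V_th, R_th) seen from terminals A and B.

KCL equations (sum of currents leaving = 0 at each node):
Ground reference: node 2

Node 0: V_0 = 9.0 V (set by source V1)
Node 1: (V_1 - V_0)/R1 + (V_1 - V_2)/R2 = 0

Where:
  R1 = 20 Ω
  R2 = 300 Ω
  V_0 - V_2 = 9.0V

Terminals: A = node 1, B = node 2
Step 1 — V_th is the open-circuit voltage V_A - V_B (nothing connected across the terminals).
Nodal analysis, taking node 2 as the 0 V reference.
Source V1 fixes V_0 = 9 V.
KCL at each unknown node (sum of currents leaving = 0; resistances in Ω):
  Node 1: (V_1 - 9)/20 + (V_1 - 0)/300 = 0
Collecting terms: 0.05333 × V_1 = 0.45  =>  V_1 = 8.438 V
V_th = V_1 - V_2 = 8.438 - 0 = 8.438 V
Step 2 — R_th: zero the source — replace V1 by a short circuit (node 2 merges into node 0) — and find the resistance seen between A (node 1) and B (node 0).
Reduce the network between node 1 (A) and node 0 (B) by series/parallel combination:
  Rp1 = R1 ‖ R2 (parallel, both between nodes 0 and 1) = 1/(1/20 + 1/300) = 18.75 Ω
R_th = 18.75 Ω

Final answer: V_th = 8.438 V, R_th = 18.75 Ω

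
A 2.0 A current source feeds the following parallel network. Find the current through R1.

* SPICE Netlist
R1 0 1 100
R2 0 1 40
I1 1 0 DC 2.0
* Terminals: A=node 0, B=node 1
All resistors sit directly between nodes 0 and 1, so they are in parallel and share one voltage V; the full source current 2 A splits among them.
1/R_par = 1/100 + 1/40 = 0.035 S  =>  R_par = 28.57 Ω
V = I × R_par = 2 × 28.57 = 57.14 V
I_R1 = V/R1 = 57.14/100 = 0.5714 A

Final answer: 0.5714 A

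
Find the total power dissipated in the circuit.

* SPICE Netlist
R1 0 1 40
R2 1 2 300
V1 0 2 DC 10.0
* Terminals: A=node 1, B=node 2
Nodal analysis, taking node 2 as the 0 V reference.
Source V1 fixes V_0 = 10 V.
KCL at each unknown node (sum of currents leaving = 0; resistances in Ω):
  Node 1: (V_1 - 10)/40 + (V_1 - 0)/300 = 0
Collecting terms: 0.02833 × V_1 = 0.25  =>  V_1 = 8.824 V
Power in each resistor, P = (ΔV)²/R:
  P_R1 = (10 - 8.824)²/40 = 0.0346 W
  P_R2 = (8.824 - 0)²/300 = 0.2595 W
P_total = P_R1 + P_R2 = 0.2941 W

Final answer: 0.2941 W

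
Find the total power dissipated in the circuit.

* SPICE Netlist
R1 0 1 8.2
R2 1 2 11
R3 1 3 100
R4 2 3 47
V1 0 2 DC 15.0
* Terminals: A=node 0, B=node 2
Nodal analysis, taking node 2 as the 0 V reference.
Source V1 fixes V_0 = 15 V.
KCL at each unknown node (sum of currents leaving = 0; resistances in Ω):
  Node 1: (V_1 - 15)/8.2 + (V_1 - 0)/11 + (V_1 - V_3)/100 = 0
  Node 3: (V_3 - V_1)/100 + (V_3 - 0)/47 = 0
Collecting terms (coefficients in siemens):
  0.2229·V_1 - 0.01·V_3 = 1.829
  0.03128·V_3 - 0.01·V_1 = 0
Determinant D = (0.2229)(0.03128) - (-0.01)(-0.01) = 0.00687
V_1 = [(1.829)(0.03128) - (-0.01)(0)]/D = 8.328 V
V_3 = [(0.2229)(0) - (1.829)(-0.01)]/D = 2.663 V
Power in each resistor, P = (ΔV)²/R:
  P_R1 = (15 - 8.328)²/8.2 = 5.429 W
  P_R2 = (8.328 - 0)²/11 = 6.304 W
  P_R3 = (8.328 - 2.663)²/100 = 0.3209 W
  P_R4 = (0 - 2.663)²/47 = 0.1508 W
P_total = P_R1 + P_R2 + P_R3 + P_R4 = 12.21 W

Final answer: 12.21 W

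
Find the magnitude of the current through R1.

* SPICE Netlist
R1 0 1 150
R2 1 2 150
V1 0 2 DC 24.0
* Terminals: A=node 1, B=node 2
Nodal analysis, taking node 2 as the 0 V reference.
Source V1 fixes V_0 = 24 V.
KCL at each unknown node (sum of currents leaving = 0; resistances in Ω):
  Node 1: (V_1 - 24)/150 + (V_1 - 0)/150 = 0
Collecting terms: 0.01333 × V_1 = 0.16  =>  V_1 = 12 V
I_R1 = (V_0 - V_1)/R1 = (24 - 12)/150 = 0.08 A
|I_R1| = 0.08 A

Final answer: |I_R1| = 0.08 A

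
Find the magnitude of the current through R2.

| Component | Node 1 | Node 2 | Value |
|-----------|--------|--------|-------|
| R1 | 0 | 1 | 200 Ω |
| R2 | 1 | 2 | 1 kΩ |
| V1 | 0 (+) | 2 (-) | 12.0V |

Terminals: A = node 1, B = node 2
Nodal analysis, taking node 2 as the 0 V reference.
Source V1 fixes V_0 = 12 V.
KCL at each unknown node (sum of currents leaving = 0; resistances in Ω):
  Node 1: (V_1 - 12)/200 + (V_1 - 0)/1000 = 0
Collecting terms: 0.006 × V_1 = 0.06  =>  V_1 = 10 V
I_R2 = (V_1 - V_2)/R2 = (10 - 0)/1000 = 0.01 A
|I_R2| = 0.01 A

Final answer: |I_R2| = 0.01 A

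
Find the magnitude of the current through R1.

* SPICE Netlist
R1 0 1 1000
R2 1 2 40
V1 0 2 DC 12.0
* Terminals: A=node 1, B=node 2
Nodal analysis, taking node 2 as the 0 V reference.
Source V1 fixes V_0 = 12 V.
KCL at each unknown node (sum of currents leaving = 0; resistances in Ω):
  Node 1: (V_1 - 12)/1000 + (V_1 - 0)/40 = 0
Collecting terms: 0.026 × V_1 = 0.012  =>  V_1 = 0.4615 V
I_R1 = (V_0 - V_1)/R1 = (12 - 0.4615)/1000 = 0.01154 A
|I_R1| = 0.01154 A

Final answer: |I_R1| = 0.01154 A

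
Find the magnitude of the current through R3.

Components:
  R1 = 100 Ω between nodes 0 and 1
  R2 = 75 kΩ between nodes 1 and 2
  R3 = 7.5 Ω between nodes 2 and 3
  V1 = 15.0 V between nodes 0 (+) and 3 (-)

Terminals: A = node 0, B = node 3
Nodal analysis, taking node 3 as the 0 V reference.
Source V1 fixes V_0 = 15 V.
KCL at each unknown node (sum of currents leaving = 0; resistances in Ω):
  Node 1: (V_1 - 15)/100 + (V_1 - V_2)/75000 = 0
  Node 2: (V_2 - V_1)/75000 + (V_2 - 0)/7.5 = 0
Collecting terms (coefficients in siemens):
  0.01001·V_1 - 0.00001333·V_2 = 0.15
  0.1333·V_2 - 0.00001333·V_1 = 0
Determinant D = (0.01001)(0.1333) - (-0.00001333)(-0.00001333) = 0.001335
V_1 = [(0.15)(0.1333) - (-0.00001333)(0)]/D = 14.98 V
V_2 = [(0.01001)(0) - (0.15)(-0.00001333)]/D = 0.001498 V
I_R3 = (V_2 - V_3)/R3 = (0.001498 - 0)/7.5 = 0.0001997 A
|I_R3| = 0.0001997 A

Final answer: |I_R3| = 0.0001997 A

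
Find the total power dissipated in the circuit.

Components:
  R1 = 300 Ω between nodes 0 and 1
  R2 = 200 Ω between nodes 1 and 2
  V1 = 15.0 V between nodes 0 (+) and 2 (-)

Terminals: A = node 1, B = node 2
Nodal analysis, taking node 2 as the 0 V reference.
Source V1 fixes V_0 = 15 V.
KCL at each unknown node (sum of currents leaving = 0; resistances in Ω):
  Node 1: (V_1 - 15)/300 + (V_1 - 0)/200 = 0
Collecting terms: 0.008333 × V_1 = 0.05  =>  V_1 = 6 V
Power in each resistor, P = (ΔV)²/R:
  P_R1 = (15 - 6)²/300 = 0.27 W
  P_R2 = (6 - 0)²/200 = 0.18 W
P_total = P_R1 + P_R2 = 0.45 W

Final answer: 0.45 W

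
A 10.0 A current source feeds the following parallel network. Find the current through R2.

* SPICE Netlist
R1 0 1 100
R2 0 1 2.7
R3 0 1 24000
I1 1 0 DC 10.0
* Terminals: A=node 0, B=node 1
All resistors sit directly between nodes 0 and 1, so they are in parallel and share one voltage V; the full source current 10 A splits among them.
1/R_par = 1/100 + 1/2.7 + 1/24000 = 0.3804 S  =>  R_par = 2.629 Ω
V = I × R_par = 10 × 2.629 = 26.29 V
I_R2 = V/R2 = 26.29/2.7 = 9.736 A

Final answer: 9.736 A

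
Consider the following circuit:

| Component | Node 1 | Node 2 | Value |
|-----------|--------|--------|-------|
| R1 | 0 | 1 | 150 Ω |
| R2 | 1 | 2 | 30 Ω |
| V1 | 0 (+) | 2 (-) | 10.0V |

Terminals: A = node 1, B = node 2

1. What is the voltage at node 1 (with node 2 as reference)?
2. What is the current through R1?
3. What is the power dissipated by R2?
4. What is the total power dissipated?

Nodal analysis, taking node 2 as the 0 V reference.
Source V1 fixes V_0 = 10 V.
KCL at each unknown node (sum of currents leaving = 0; resistances in Ω):
  Node 1: (V_1 - 10)/150 + (V_1 - 0)/30 = 0
Collecting terms: 0.04 × V_1 = 0.06667  =>  V_1 = 1.667 V
Part 1:
  Read off the nodal solution: V_1 = 1.667 V
Part 2:
  I_R1 = (V_0 - V_1)/R1 = (10 - 1.667)/150 = 0.05556 A
  Magnitude: I_R1 = 0.05556 A
Part 3:
  I_R2 = (V_1 - V_2)/R2 = (1.667 - 0)/30 = 0.05556 A
  P_R2 = I_R2² × R2 = (0.05556)² × 30 = 0.09259 W
Part 4:
  Power in each resistor, P = (ΔV)²/R:
    P_R1 = (10 - 1.667)²/150 = 0.463 W
    P_R2 = (1.667 - 0)²/30 = 0.09259 W
  P_total = P_R1 + P_R2 = 0.5556 W

Final answers:
1. V_1 = 1.667 V
2. I_R1 = 0.05556 A
3. P_R2 = 0.09259 W
4. P_total = 0.5556 W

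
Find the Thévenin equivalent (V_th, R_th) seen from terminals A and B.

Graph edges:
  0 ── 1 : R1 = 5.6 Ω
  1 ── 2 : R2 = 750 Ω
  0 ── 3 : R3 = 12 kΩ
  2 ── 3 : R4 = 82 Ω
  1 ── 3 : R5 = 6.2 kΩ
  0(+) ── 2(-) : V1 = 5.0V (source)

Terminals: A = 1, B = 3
Step 1 — V_th is the open-circuit voltage V_A - V_B (nothing connected across the terminals).
Nodal analysis, taking node 2 as the 0 V reference.
Source V1 fixes V_0 = 5 V.
KCL at each unknown node (sum of currents leaving = 0; resistances in Ω):
  Node 1: (V_1 - 5)/5.6 + (V_1 - 0)/750 + (V_1 - V_3)/6200 = 0
  Node 3: (V_3 - 5)/12000 + (V_3 - 0)/82 + (V_3 - V_1)/6200 = 0
Collecting terms (coefficients in siemens):
  0.1801·V_1 - 0.0001613·V_3 = 0.8929
  0.01244·V_3 - 0.0001613·V_1 = 0.0004167
Determinant D = (0.1801)(0.01244) - (-0.0001613)(-0.0001613) = 0.00224
V_1 = [(0.8929)(0.01244) - (-0.0001613)(0.0004167)]/D = 4.959 V
V_3 = [(0.1801)(0.0004167) - (0.8929)(-0.0001613)]/D = 0.09779 V
V_th = V_1 - V_3 = 4.959 - 0.09779 = 4.861 V
Step 2 — R_th: zero the source — replace V1 by a short circuit (node 2 merges into node 0) — and find the resistance seen between A (node 1) and B (node 3).
Reduce the network between node 1 (A) and node 3 (B) by series/parallel combination:
  Rp1 = R1 ‖ R2 (parallel, both between nodes 0 and 1) = 1/(1/5.6 + 1/750) = 5.558 Ω
  Rp2 = R3 ‖ R4 (parallel, both between nodes 0 and 3) = 1/(1/12000 + 1/82) = 81.44 Ω
  Rs1 = Rp1 + Rp2 (series, joined only at node 0) = 5.558 + 81.44 = 87 Ω
  Rp3 = R5 ‖ Rs1 (parallel, both between nodes 1 and 3) = 1/(1/6200 + 1/87) = 85.8 Ω
R_th = 85.8 Ω

Final answer: V_th = 4.861 V, R_th = 85.8 Ω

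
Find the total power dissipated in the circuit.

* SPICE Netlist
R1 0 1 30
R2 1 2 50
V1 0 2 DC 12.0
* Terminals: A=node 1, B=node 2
Nodal analysis, taking node 2 as the 0 V reference.
Source V1 fixes V_0 = 12 V.
KCL at each unknown node (sum of currents leaving = 0; resistances in Ω):
  Node 1: (V_1 - 12)/30 + (V_1 - 0)/50 = 0
Collecting terms: 0.05333 × V_1 = 0.4  =>  V_1 = 7.5 V
Power in each resistor, P = (ΔV)²/R:
  P_R1 = (12 - 7.5)²/30 = 0.675 W
  P_R2 = (7.5 - 0)²/50 = 1.125 W
P_total = P_R1 + P_R2 = 1.8 W

Final answer: 1.8 W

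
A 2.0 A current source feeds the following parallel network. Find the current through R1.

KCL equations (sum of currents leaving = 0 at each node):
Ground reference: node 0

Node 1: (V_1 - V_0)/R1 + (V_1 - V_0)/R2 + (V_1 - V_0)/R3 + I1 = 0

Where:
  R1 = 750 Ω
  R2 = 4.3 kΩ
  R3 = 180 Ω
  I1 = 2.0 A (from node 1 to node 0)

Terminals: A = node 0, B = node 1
All resistors sit directly between nodes 0 and 1, so they are in parallel and share one voltage V; the full source current 2 A splits among them.
1/R_par = 1/750 + 1/4300 + 1/180 = 0.007121 S  =>  R_par = 140.4 Ω
V = I × R_par = 2 × 140.4 = 280.8 V
I_R1 = V/R1 = 280.8/750 = 0.3745 A

Final answer: 0.3745 A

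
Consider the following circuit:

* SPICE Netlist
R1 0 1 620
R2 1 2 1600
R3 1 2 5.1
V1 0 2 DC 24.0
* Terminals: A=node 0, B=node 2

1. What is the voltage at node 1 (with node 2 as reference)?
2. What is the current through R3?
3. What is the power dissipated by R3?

Nodal analysis, taking node 2 as the 0 V reference.
Source V1 fixes V_0 = 24 V.
KCL at each unknown node (sum of currents leaving = 0; resistances in Ω):
  Node 1: (V_1 - 24)/620 + (V_1 - 0)/1600 + (V_1 - 0)/5.1 = 0
Collecting terms: 0.1983 × V_1 = 0.03871  =>  V_1 = 0.1952 V
Part 1:
  Read off the nodal solution: V_1 = 0.1952 V
Part 2:
  I_R3 = (V_1 - V_2)/R3 = (0.1952 - 0)/5.1 = 0.03827 A
  Magnitude: I_R3 = 0.03827 A
Part 3:
  I_R3 = (V_1 - V_2)/R3 = (0.1952 - 0)/5.1 = 0.03827 A
  P_R3 = I_R3² × R3 = (0.03827)² × 5.1 = 0.007471 W

Final answers:
1. V_1 = 0.1952 V
2. I_R3 = 0.03827 A
3. P_R3 = 0.007471 W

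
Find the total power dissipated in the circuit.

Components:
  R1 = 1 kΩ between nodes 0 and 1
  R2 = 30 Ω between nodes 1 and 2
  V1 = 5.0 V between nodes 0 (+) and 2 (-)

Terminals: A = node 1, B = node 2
Nodal analysis, taking node 2 as the 0 V reference.
Source V1 fixes V_0 = 5 V.
KCL at each unknown node (sum of currents leaving = 0; resistances in Ω):
  Node 1: (V_1 - 5)/1000 + (V_1 - 0)/30 = 0
Collecting terms: 0.03433 × V_1 = 0.005  =>  V_1 = 0.1456 V
Power in each resistor, P = (ΔV)²/R:
  P_R1 = (5 - 0.1456)²/1000 = 0.02356 W
  P_R2 = (0.1456 - 0)²/30 = 0.0007069 W
P_total = P_R1 + P_R2 = 0.02427 W

Final answer: 0.02427 W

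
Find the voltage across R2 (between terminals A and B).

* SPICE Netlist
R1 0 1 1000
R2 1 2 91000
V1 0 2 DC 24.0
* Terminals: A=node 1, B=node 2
R1 and R2 are in series across V1 (node 0 → node 1 → node 2), and the output A–B is taken across R2, so this is a voltage divider.
Series current: I = V1/(R1 + R2) = 24/(1000 + 91000) = 24/92000 = 0.0002609 A
V_R2 = I × R2 = V1 × R2/(R1 + R2) = 24 × 91000/92000 = 23.74 V

Final answer: 23.74 V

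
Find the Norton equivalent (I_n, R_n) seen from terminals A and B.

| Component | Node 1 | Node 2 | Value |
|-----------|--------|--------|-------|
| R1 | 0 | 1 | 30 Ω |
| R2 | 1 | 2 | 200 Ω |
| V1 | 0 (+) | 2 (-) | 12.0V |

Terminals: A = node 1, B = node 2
Find the Thévenin equivalent first; then I_n = V_th/R_th and R_n = R_th.
Step 1 — V_th is the open-circuit voltage V_A - V_B (nothing connected across the terminals).
Nodal analysis, taking node 2 as the 0 V reference.
Source V1 fixes V_0 = 12 V.
KCL at each unknown node (sum of currents leaving = 0; resistances in Ω):
  Node 1: (V_1 - 12)/30 + (V_1 - 0)/200 = 0
Collecting terms: 0.03833 × V_1 = 0.4  =>  V_1 = 10.43 V
V_th = V_1 - V_2 = 10.43 - 0 = 10.43 V
Step 2 — R_th: zero the source — replace V1 by a short circuit (node 2 merges into node 0) — and find the resistance seen between A (node 1) and B (node 0).
Reduce the network between node 1 (A) and node 0 (B) by series/parallel combination:
  Rp1 = R1 ‖ R2 (parallel, both between nodes 0 and 1) = 1/(1/30 + 1/200) = 26.09 Ω
R_th = 26.09 Ω
I_n = V_th/R_th = 10.43/26.09 = 0.4 A, and R_n = R_th = 26.09 Ω

Final answer: I_n = 0.4 A, R_n = 26.09 Ω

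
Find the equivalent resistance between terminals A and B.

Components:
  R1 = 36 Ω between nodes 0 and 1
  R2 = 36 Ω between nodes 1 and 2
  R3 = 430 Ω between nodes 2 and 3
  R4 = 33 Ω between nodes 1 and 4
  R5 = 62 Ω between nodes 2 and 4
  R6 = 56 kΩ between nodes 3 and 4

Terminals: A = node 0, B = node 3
The network is not a plain series/parallel combination. Inject a 1 A test current into terminal A (node 0) and return it from terminal B (node 3); then R_eq = V_A / (1 A).
Nodal analysis, taking node 3 as the 0 V reference.
Current source I_test pushes 1 A into node 0 and draws it out of node 3.
KCL at each unknown node (sum of currents leaving = 0; resistances in Ω):
  Node 0: (V_0 - V_1)/36 - 1 = 0
  Node 1: (V_1 - V_0)/36 + (V_1 - V_2)/36 + (V_1 - V_4)/33 = 0
  Node 2: (V_2 - V_1)/36 + (V_2 - 0)/430 + (V_2 - V_4)/62 = 0
  Node 4: (V_4 - V_1)/33 + (V_4 - V_2)/62 + (V_4 - 0)/56000 = 0
Collecting terms (coefficients in siemens):
  0.02778·V_0 - 0.02778·V_1 = 1
  0.08586·V_1 - 0.02778·V_0 - 0.02778·V_2 - 0.0303·V_4 = 0
  0.04623·V_2 - 0.02778·V_1 - 0.01613·V_4 = 0
  0.04645·V_4 - 0.0303·V_1 - 0.01613·V_2 = 0
Solving these 4 simultaneous equations (Gaussian elimination) gives:
  V_0 = 488.6 V, V_1 = 452.6 V, V_2 = 426.6 V, V_4 = 443.4 V
R_eq = V_0 / 1 A = 488.6 Ω

Final answer: 488.6 Ω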